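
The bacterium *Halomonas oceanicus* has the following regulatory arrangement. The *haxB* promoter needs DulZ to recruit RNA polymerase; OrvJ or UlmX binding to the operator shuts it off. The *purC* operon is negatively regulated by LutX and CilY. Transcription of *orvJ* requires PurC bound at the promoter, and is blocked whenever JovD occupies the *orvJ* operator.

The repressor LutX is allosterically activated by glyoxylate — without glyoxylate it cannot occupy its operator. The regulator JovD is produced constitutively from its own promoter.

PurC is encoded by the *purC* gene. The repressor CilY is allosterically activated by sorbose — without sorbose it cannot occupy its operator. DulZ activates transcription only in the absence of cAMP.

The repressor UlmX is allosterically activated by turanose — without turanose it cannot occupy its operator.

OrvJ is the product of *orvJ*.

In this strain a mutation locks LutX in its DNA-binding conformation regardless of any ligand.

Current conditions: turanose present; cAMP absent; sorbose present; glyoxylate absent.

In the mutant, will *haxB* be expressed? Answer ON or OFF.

OFF

JovD is produced constitutively and is active.
LutX is constitutively active in this strain.
Sorbose is present, so CilY is active.
With repressor LutX bound, *purC* is not transcribed.
So PurC is not produced.
With repressor JovD bound, *orvJ* is not transcribed.
So OrvJ is not produced.
Turanose is present, so UlmX is active.
cAMP is absent, so DulZ is active.
With repressor UlmX bound, *haxB* is not transcribed.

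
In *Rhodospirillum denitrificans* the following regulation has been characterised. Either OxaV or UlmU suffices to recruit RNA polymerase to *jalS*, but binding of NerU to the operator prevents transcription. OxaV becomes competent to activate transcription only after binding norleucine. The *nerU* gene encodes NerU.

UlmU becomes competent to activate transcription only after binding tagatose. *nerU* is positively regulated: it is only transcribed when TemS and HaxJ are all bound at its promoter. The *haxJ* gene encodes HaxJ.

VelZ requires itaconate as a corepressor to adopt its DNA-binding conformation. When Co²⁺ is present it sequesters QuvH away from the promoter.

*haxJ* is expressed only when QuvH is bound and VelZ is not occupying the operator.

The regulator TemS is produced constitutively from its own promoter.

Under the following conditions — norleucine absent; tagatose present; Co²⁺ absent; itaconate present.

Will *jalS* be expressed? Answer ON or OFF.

Norleucine is absent, so OxaV is inactive.
Tagatose is present, so UlmU is active.
TemS is produced constitutively and is active.
Itaconate is present, so VelZ is active.
Co²⁺ is absent, so QuvH is active.
With repressor VelZ bound, *haxJ* is not transcribed.
So HaxJ is not produced.
Required activator HaxJ is absent, so *nerU* is not transcribed.
So NerU is not produced.
Activator UlmU is present, so *jalS* is transcribed.

ON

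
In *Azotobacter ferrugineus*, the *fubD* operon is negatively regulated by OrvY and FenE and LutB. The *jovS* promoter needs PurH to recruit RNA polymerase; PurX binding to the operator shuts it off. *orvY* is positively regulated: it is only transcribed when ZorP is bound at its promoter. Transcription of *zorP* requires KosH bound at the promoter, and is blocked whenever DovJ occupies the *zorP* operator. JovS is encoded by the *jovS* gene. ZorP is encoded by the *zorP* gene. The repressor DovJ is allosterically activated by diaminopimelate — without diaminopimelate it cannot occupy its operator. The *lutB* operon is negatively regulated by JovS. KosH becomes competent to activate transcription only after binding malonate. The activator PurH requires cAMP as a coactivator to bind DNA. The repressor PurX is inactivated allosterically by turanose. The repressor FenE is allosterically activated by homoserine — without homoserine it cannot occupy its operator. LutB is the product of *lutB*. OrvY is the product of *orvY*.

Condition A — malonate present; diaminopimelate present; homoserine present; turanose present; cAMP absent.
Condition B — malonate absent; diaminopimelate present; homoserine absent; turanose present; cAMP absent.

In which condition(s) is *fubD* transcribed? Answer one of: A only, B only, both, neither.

Condition A:
Malonate is present, so KosH is active.
Diaminopimelate is present, so DovJ is active.
With repressor DovJ bound, *zorP* is not transcribed.
So ZorP is not produced.
Required activator ZorP is absent, so *orvY* is not transcribed.
So OrvY is not produced.
Homoserine is present, so FenE is active.
Turanose is present, so PurX is inactive.
cAMP is absent, so PurH is inactive.
Required activator PurH is absent, so *jovS* is not transcribed.
So JovS is not produced.
With no repressor bound, *lutB* is transcribed.
So LutB is produced and active.
With repressor FenE bound, *fubD* is not transcribed.
→ *fubD* is OFF in A.
Condition B:
Malonate is absent, so KosH is inactive.
Diaminopimelate is present, so DovJ is active.
With repressor DovJ bound, *zorP* is not transcribed.
So ZorP is not produced.
Required activator ZorP is absent, so *orvY* is not transcribed.
So OrvY is not produced.
Homoserine is absent, so FenE is inactive.
Turanose is present, so PurX is inactive.
cAMP is absent, so PurH is inactive.
Required activator PurH is absent, so *jovS* is not transcribed.
So JovS is not produced.
With no repressor bound, *lutB* is transcribed.
So LutB is produced and active.
With repressor LutB bound, *fubD* is not transcribed.
→ *fubD* is OFF in B.

neither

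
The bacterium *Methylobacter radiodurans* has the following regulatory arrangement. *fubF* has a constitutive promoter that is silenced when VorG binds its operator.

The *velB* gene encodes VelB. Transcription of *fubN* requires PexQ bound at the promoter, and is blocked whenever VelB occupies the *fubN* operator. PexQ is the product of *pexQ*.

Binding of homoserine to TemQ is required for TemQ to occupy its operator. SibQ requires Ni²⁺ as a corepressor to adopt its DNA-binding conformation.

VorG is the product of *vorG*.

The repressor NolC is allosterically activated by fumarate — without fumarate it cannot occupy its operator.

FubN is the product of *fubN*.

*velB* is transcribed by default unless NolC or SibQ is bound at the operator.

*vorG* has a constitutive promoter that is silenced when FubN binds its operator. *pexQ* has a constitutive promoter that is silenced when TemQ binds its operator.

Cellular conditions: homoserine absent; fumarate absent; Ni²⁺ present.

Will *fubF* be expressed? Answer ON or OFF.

ON

Fumarate is absent, so NolC is inactive.
Ni²⁺ is present, so SibQ is active.
With repressor SibQ bound, *velB* is not transcribed.
So VelB is not produced.
Homoserine is absent, so TemQ is inactive.
With no repressor bound, *pexQ* is transcribed.
So PexQ is produced and active.
No repressor is bound and PexQ is active, so *fubN* is transcribed.
So FubN is produced and active.
With repressor FubN bound, *vorG* is not transcribed.
So VorG is not produced.
With no repressor bound, *fubF* is transcribed.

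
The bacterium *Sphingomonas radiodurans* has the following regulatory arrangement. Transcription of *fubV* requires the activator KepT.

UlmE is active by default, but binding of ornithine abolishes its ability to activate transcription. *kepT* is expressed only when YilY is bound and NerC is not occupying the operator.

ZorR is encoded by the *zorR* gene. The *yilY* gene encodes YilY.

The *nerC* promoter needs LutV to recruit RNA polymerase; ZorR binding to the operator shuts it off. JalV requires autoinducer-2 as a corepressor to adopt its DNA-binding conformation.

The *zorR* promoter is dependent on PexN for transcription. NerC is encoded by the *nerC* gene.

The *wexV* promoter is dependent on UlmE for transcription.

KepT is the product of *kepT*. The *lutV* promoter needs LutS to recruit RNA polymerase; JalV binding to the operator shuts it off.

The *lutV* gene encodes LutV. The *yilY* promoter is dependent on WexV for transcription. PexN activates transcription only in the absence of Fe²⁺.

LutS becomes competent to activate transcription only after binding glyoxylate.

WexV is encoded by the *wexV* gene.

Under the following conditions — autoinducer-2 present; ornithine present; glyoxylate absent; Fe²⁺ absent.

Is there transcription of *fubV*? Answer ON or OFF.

Glyoxylate is absent, so LutS is inactive.
Autoinducer-2 is present, so JalV is active.
With repressor JalV bound, *lutV* is not transcribed.
So LutV is not produced.
Fe²⁺ is absent, so PexN is active.
No repressor is bound and PexN is active, so *zorR* is transcribed.
So ZorR is produced and active.
With repressor ZorR bound, *nerC* is not transcribed.
So NerC is not produced.
Ornithine is present, so UlmE is inactive.
Required activator UlmE is absent, so *wexV* is not transcribed.
So WexV is not produced.
Required activator WexV is absent, so *yilY* is not transcribed.
So YilY is not produced.
Required activator YilY is absent, so *kepT* is not transcribed.
So KepT is not produced.
Required activator KepT is absent, so *fubV* is not transcribed.

OFF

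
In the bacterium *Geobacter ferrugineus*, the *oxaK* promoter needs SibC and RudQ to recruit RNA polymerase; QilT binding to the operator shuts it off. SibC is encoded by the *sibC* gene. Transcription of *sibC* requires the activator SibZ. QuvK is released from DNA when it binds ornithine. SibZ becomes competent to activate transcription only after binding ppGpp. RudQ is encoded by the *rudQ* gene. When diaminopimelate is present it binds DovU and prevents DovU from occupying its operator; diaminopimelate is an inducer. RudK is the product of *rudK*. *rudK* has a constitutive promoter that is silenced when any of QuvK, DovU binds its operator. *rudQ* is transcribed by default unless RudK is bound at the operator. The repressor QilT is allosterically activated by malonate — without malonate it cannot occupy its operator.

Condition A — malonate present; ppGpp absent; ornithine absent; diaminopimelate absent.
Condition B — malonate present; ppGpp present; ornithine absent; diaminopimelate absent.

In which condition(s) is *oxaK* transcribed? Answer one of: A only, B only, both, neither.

Condition A:
Malonate is present, so QilT is active.
ppGpp is absent, so SibZ is inactive.
Required activator SibZ is absent, so *sibC* is not transcribed.
So SibC is not produced.
Ornithine is absent, so QuvK is active.
Diaminopimelate is absent, so DovU is active.
With repressor QuvK bound, *rudK* is not transcribed.
So RudK is not produced.
With no repressor bound, *rudQ* is transcribed.
So RudQ is produced and active.
With repressor QilT bound, *oxaK* is not transcribed.
→ *oxaK* is OFF in A.
Condition B:
Malonate is present, so QilT is active.
ppGpp is present, so SibZ is active.
No repressor is bound and SibZ is active, so *sibC* is transcribed.
So SibC is produced and active.
Ornithine is absent, so QuvK is active.
Diaminopimelate is absent, so DovU is active.
With repressor QuvK bound, *rudK* is not transcribed.
So RudK is not produced.
With no repressor bound, *rudQ* is transcribed.
So RudQ is produced and active.
With repressor QilT bound, *oxaK* is not transcribed.
→ *oxaK* is OFF in B.

neither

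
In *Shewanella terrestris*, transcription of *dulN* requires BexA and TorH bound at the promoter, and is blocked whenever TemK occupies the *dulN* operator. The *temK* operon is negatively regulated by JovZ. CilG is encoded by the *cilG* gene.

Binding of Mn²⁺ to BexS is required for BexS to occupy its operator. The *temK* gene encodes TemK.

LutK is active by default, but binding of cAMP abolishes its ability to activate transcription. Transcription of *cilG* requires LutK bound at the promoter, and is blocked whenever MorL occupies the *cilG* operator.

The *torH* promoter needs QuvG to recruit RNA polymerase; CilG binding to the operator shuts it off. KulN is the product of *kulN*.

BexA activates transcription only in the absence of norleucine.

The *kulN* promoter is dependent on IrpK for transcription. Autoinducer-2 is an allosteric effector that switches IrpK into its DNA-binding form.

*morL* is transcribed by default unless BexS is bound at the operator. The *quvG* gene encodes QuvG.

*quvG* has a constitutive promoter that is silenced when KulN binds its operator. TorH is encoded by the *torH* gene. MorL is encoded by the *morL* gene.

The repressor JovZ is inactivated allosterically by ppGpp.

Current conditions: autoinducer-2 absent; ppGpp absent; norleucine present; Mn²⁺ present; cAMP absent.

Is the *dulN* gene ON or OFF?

ppGpp is absent, so JovZ is active.
With repressor JovZ bound, *temK* is not transcribed.
So TemK is not produced.
Norleucine is present, so BexA is inactive.
cAMP is absent, so LutK is active.
Mn²⁺ is present, so BexS is active.
With repressor BexS bound, *morL* is not transcribed.
So MorL is not produced.
No repressor is bound and LutK is active, so *cilG* is transcribed.
So CilG is produced and active.
Autoinducer-2 is absent, so IrpK is inactive.
Required activator IrpK is absent, so *kulN* is not transcribed.
So KulN is not produced.
With no repressor bound, *quvG* is transcribed.
So QuvG is produced and active.
With repressor CilG bound, *torH* is not transcribed.
So TorH is not produced.
Required activator BexA is absent, so *dulN* is not transcribed.

OFF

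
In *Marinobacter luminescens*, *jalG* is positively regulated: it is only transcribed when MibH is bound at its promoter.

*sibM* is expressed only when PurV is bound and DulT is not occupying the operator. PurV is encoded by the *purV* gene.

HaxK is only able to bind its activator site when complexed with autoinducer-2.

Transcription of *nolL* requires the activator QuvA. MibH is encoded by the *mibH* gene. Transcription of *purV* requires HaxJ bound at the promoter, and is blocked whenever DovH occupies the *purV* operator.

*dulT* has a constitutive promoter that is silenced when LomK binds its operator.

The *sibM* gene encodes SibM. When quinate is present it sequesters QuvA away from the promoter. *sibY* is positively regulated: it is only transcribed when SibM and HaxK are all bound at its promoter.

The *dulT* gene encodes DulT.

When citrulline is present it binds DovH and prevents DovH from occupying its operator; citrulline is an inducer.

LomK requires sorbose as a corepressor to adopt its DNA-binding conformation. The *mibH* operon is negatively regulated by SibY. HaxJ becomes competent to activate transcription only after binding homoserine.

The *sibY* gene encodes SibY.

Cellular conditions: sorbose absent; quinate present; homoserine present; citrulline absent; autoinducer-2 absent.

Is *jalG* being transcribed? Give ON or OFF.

Citrulline is absent, so DovH is active.
Homoserine is present, so HaxJ is active.
With repressor DovH bound, *purV* is not transcribed.
So PurV is not produced.
Sorbose is absent, so LomK is inactive.
With no repressor bound, *dulT* is transcribed.
So DulT is produced and active.
With repressor DulT bound, *sibM* is not transcribed.
So SibM is not produced.
Autoinducer-2 is absent, so HaxK is inactive.
Required activator SibM is absent, so *sibY* is not transcribed.
So SibY is not produced.
With no repressor bound, *mibH* is transcribed.
So MibH is produced and active.
No repressor is bound and MibH is active, so *jalG* is transcribed.

ON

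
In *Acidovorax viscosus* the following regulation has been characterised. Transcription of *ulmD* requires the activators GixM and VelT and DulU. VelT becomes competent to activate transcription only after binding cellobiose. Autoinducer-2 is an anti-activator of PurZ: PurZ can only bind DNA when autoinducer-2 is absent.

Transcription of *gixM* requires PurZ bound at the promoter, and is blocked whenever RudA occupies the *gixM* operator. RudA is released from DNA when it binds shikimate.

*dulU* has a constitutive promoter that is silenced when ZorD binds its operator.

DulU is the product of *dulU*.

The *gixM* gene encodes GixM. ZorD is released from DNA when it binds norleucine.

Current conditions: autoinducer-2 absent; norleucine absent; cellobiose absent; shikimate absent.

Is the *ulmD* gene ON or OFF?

Autoinducer-2 is absent, so PurZ is active.
Shikimate is absent, so RudA is active.
With repressor RudA bound, *gixM* is not transcribed.
So GixM is not produced.
Cellobiose is absent, so VelT is inactive.
Norleucine is absent, so ZorD is active.
With repressor ZorD bound, *dulU* is not transcribed.
So DulU is not produced.
Required activator GixM is absent, so *ulmD* is not transcribed.

OFF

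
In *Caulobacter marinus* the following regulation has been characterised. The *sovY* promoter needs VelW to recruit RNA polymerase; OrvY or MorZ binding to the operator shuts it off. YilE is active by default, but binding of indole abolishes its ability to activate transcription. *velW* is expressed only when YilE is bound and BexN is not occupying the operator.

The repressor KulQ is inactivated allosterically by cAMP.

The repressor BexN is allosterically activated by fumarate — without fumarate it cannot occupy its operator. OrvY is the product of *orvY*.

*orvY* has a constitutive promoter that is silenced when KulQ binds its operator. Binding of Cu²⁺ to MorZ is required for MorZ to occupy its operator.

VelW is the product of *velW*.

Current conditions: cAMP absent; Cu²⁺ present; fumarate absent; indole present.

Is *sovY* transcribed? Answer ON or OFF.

OFF

cAMP is absent, so KulQ is active.
With repressor KulQ bound, *orvY* is not transcribed.
So OrvY is not produced.
Cu²⁺ is present, so MorZ is active.
Indole is present, so YilE is inactive.
Fumarate is absent, so BexN is inactive.
Required activator YilE is absent, so *velW* is not transcribed.
So VelW is not produced.
With repressor MorZ bound, *sovY* is not transcribed.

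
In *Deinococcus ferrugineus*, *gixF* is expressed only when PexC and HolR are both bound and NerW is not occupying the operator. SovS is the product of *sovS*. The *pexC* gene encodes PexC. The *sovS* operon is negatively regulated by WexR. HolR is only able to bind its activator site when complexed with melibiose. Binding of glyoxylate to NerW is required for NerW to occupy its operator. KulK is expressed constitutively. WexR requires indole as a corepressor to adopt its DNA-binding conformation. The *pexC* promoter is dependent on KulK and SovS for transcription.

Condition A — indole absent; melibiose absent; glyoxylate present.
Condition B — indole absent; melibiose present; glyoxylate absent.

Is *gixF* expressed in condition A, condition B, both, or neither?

B only

Condition A:
KulK is produced constitutively and is active.
Indole is absent, so WexR is inactive.
With no repressor bound, *sovS* is transcribed.
So SovS is produced and active.
No repressor is bound and KulK and SovS are active, so *pexC* is transcribed.
So PexC is produced and active.
Melibiose is absent, so HolR is inactive.
Glyoxylate is present, so NerW is active.
With repressor NerW bound, *gixF* is not transcribed.
→ *gixF* is OFF in A.
Condition B:
KulK is produced constitutively and is active.
Indole is absent, so WexR is inactive.
With no repressor bound, *sovS* is transcribed.
So SovS is produced and active.
No repressor is bound and KulK and SovS are active, so *pexC* is transcribed.
So PexC is produced and active.
Melibiose is present, so HolR is active.
Glyoxylate is absent, so NerW is inactive.
No repressor is bound and PexC and HolR are active, so *gixF* is transcribed.
→ *gixF* is ON in B.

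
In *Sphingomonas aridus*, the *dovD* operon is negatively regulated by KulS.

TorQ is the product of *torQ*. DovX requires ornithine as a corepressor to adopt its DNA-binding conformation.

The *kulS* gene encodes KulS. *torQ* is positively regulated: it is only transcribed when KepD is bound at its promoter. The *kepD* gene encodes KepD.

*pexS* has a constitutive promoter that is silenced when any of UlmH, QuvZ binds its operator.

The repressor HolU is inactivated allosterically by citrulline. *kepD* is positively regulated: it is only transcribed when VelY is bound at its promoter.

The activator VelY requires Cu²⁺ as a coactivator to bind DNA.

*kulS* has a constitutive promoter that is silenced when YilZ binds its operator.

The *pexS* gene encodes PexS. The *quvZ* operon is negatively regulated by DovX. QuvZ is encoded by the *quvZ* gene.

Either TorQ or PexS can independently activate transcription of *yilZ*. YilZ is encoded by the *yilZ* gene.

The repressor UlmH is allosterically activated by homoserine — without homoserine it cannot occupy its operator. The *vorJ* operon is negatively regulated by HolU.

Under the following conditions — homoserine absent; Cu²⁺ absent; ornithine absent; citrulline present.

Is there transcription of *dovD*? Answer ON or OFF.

Cu²⁺ is absent, so VelY is inactive.
Required activator VelY is absent, so *kepD* is not transcribed.
So KepD is not produced.
Required activator KepD is absent, so *torQ* is not transcribed.
So TorQ is not produced.
Homoserine is absent, so UlmH is inactive.
Ornithine is absent, so DovX is inactive.
With no repressor bound, *quvZ* is transcribed.
So QuvZ is produced and active.
With repressor QuvZ bound, *pexS* is not transcribed.
So PexS is not produced.
No activator is available at the *yilZ* promoter, so *yilZ* is not transcribed.
So YilZ is not produced.
With no repressor bound, *kulS* is transcribed.
So KulS is produced and active.
With repressor KulS bound, *dovD* is not transcribed.

OFF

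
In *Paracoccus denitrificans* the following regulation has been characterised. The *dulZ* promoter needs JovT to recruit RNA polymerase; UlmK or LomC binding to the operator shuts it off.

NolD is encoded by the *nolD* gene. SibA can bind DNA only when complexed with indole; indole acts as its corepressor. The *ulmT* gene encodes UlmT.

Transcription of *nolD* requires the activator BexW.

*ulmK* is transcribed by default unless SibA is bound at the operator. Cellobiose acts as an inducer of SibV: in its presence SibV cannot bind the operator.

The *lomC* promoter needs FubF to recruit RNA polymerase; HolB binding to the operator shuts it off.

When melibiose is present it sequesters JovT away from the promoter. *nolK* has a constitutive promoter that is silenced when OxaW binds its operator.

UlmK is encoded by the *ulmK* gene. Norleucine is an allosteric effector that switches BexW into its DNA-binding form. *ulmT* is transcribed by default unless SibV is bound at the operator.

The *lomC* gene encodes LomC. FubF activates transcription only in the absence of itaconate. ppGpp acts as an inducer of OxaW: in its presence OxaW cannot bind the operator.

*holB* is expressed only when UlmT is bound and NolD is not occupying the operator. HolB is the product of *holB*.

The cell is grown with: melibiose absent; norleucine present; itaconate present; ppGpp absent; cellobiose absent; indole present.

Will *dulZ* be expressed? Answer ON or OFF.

Indole is present, so SibA is active.
With repressor SibA bound, *ulmK* is not transcribed.
So UlmK is not produced.
Melibiose is absent, so JovT is active.
Cellobiose is absent, so SibV is active.
With repressor SibV bound, *ulmT* is not transcribed.
So UlmT is not produced.
Norleucine is present, so BexW is active.
No repressor is bound and BexW is active, so *nolD* is transcribed.
So NolD is produced and active.
With repressor NolD bound, *holB* is not transcribed.
So HolB is not produced.
Itaconate is present, so FubF is inactive.
Required activator FubF is absent, so *lomC* is not transcribed.
So LomC is not produced.
No repressor is bound and JovT is active, so *dulZ* is transcribed.

ON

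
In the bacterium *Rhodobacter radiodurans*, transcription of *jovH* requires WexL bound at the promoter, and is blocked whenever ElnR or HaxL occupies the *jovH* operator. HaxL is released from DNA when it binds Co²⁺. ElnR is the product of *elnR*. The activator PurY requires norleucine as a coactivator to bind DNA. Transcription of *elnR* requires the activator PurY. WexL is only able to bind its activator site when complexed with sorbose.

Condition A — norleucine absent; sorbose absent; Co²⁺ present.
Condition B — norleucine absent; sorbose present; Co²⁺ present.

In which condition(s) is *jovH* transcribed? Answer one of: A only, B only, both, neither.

Condition A:
Norleucine is absent, so PurY is inactive.
Required activator PurY is absent, so *elnR* is not transcribed.
So ElnR is not produced.
Sorbose is absent, so WexL is inactive.
Co²⁺ is present, so HaxL is inactive.
Required activator WexL is absent, so *jovH* is not transcribed.
→ *jovH* is OFF in A.
Condition B:
Norleucine is absent, so PurY is inactive.
Required activator PurY is absent, so *elnR* is not transcribed.
So ElnR is not produced.
Sorbose is present, so WexL is active.
Co²⁺ is present, so HaxL is inactive.
No repressor is bound and WexL is active, so *jovH* is transcribed.
→ *jovH* is ON in B.

B only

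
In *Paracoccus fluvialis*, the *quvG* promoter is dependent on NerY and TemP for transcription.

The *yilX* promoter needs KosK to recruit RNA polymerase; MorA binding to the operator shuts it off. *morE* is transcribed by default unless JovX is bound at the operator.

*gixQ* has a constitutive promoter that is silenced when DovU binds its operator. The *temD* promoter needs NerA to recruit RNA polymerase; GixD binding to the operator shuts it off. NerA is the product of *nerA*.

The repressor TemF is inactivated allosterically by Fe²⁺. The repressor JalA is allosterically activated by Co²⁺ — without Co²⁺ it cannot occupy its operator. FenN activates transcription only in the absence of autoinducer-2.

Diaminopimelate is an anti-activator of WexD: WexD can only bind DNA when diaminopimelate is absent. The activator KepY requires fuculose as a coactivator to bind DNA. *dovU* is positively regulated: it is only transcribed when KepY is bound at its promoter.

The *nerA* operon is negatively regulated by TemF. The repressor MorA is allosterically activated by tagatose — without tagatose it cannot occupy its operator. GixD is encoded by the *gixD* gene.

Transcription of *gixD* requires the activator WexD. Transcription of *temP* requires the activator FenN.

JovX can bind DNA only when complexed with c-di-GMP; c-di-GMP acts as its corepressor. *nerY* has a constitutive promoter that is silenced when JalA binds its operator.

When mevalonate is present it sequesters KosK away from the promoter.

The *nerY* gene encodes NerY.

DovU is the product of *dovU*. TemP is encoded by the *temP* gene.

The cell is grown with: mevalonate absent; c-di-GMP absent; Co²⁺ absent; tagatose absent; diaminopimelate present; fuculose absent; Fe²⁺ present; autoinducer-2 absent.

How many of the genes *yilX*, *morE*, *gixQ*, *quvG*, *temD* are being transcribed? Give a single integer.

Tagatose is absent, so MorA is inactive.
Mevalonate is absent, so KosK is active.
No repressor is bound and KosK is active, so *yilX* is transcribed.
→ *yilX* is ON.
c-di-GMP is absent, so JovX is inactive.
With no repressor bound, *morE* is transcribed.
→ *morE* is ON.
Fuculose is absent, so KepY is inactive.
Required activator KepY is absent, so *dovU* is not transcribed.
So DovU is not produced.
With no repressor bound, *gixQ* is transcribed.
→ *gixQ* is ON.
Co²⁺ is absent, so JalA is inactive.
With no repressor bound, *nerY* is transcribed.
So NerY is produced and active.
Autoinducer-2 is absent, so FenN is active.
No repressor is bound and FenN is active, so *temP* is transcribed.
So TemP is produced and active.
No repressor is bound and NerY and TemP are active, so *quvG* is transcribed.
→ *quvG* is ON.
Fe²⁺ is present, so TemF is inactive.
With no repressor bound, *nerA* is transcribed.
So NerA is produced and active.
Diaminopimelate is present, so WexD is inactive.
Required activator WexD is absent, so *gixD* is not transcribed.
So GixD is not produced.
No repressor is bound and NerA is active, so *temD* is transcribed.
→ *temD* is ON.
5 of the 5 genes are transcribed.

5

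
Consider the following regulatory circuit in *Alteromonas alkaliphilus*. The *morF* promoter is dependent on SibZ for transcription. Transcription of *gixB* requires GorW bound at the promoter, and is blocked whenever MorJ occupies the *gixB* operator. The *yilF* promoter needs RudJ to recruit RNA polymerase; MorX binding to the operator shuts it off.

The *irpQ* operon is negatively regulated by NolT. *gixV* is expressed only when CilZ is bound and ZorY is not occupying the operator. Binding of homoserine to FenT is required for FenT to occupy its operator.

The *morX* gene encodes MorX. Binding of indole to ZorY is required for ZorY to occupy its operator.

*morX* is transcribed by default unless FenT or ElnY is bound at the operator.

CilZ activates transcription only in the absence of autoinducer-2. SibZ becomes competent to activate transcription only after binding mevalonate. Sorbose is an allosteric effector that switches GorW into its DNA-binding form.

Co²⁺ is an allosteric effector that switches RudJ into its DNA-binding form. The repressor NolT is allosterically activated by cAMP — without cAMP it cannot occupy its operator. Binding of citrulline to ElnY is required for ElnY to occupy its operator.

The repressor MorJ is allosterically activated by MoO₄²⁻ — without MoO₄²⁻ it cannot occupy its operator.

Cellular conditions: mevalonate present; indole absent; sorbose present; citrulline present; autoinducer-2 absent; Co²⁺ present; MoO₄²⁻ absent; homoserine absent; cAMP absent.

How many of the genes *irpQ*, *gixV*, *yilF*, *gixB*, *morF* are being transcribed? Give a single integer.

5

cAMP is absent, so NolT is inactive.
With no repressor bound, *irpQ* is transcribed.
→ *irpQ* is ON.
Autoinducer-2 is absent, so CilZ is active.
Indole is absent, so ZorY is inactive.
No repressor is bound and CilZ is active, so *gixV* is transcribed.
→ *gixV* is ON.
Co²⁺ is present, so RudJ is active.
Homoserine is absent, so FenT is inactive.
Citrulline is present, so ElnY is active.
With repressor ElnY bound, *morX* is not transcribed.
So MorX is not produced.
No repressor is bound and RudJ is active, so *yilF* is transcribed.
→ *yilF* is ON.
MoO₄²⁻ is absent, so MorJ is inactive.
Sorbose is present, so GorW is active.
No repressor is bound and GorW is active, so *gixB* is transcribed.
→ *gixB* is ON.
Mevalonate is present, so SibZ is active.
No repressor is bound and SibZ is active, so *morF* is transcribed.
→ *morF* is ON.
5 of the 5 genes are transcribed.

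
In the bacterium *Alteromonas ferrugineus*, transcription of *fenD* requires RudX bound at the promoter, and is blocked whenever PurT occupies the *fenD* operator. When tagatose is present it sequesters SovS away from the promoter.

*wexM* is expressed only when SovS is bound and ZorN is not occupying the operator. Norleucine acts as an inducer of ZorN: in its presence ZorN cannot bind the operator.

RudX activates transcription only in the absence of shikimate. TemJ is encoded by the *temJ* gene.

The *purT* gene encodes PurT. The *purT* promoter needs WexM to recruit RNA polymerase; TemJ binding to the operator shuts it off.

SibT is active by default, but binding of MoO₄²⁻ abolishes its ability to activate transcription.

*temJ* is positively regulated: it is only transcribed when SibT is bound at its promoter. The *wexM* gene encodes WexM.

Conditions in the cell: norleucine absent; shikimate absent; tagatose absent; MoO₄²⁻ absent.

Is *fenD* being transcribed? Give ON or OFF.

Tagatose is absent, so SovS is active.
Norleucine is absent, so ZorN is active.
With repressor ZorN bound, *wexM* is not transcribed.
So WexM is not produced.
MoO₄²⁻ is absent, so SibT is active.
No repressor is bound and SibT is active, so *temJ* is transcribed.
So TemJ is produced and active.
With repressor TemJ bound, *purT* is not transcribed.
So PurT is not produced.
Shikimate is absent, so RudX is active.
No repressor is bound and RudX is active, so *fenD* is transcribed.

ON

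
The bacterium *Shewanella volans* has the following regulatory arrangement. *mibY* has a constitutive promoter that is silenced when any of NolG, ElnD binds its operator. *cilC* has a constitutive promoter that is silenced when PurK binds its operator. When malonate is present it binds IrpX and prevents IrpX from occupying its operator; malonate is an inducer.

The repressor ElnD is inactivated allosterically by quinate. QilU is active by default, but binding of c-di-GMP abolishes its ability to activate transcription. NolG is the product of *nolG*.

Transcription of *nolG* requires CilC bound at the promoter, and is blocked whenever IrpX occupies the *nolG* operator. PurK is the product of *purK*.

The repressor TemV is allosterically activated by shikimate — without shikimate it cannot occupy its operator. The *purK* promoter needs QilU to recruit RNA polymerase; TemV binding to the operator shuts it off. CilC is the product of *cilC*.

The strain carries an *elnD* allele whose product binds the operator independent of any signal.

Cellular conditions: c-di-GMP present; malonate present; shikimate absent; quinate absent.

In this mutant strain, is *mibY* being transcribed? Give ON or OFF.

OFF

c-di-GMP is present, so QilU is inactive.
Shikimate is absent, so TemV is inactive.
Required activator QilU is absent, so *purK* is not transcribed.
So PurK is not produced.
With no repressor bound, *cilC* is transcribed.
So CilC is produced and active.
Malonate is present, so IrpX is inactive.
No repressor is bound and CilC is active, so *nolG* is transcribed.
So NolG is produced and active.
ElnD is constitutively active in this strain.
With repressor NolG bound, *mibY* is not transcribed.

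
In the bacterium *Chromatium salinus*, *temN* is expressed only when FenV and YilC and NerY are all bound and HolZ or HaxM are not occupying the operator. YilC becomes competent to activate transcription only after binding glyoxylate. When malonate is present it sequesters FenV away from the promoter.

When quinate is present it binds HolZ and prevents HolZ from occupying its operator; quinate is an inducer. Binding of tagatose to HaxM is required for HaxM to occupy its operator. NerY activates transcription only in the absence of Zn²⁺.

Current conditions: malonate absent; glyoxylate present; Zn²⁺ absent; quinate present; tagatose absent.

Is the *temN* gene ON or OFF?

Malonate is absent, so FenV is active.
Glyoxylate is present, so YilC is active.
Quinate is present, so HolZ is inactive.
Zn²⁺ is absent, so NerY is active.
Tagatose is absent, so HaxM is inactive.
No repressor is bound and FenV and YilC and NerY are active, so *temN* is transcribed.

ON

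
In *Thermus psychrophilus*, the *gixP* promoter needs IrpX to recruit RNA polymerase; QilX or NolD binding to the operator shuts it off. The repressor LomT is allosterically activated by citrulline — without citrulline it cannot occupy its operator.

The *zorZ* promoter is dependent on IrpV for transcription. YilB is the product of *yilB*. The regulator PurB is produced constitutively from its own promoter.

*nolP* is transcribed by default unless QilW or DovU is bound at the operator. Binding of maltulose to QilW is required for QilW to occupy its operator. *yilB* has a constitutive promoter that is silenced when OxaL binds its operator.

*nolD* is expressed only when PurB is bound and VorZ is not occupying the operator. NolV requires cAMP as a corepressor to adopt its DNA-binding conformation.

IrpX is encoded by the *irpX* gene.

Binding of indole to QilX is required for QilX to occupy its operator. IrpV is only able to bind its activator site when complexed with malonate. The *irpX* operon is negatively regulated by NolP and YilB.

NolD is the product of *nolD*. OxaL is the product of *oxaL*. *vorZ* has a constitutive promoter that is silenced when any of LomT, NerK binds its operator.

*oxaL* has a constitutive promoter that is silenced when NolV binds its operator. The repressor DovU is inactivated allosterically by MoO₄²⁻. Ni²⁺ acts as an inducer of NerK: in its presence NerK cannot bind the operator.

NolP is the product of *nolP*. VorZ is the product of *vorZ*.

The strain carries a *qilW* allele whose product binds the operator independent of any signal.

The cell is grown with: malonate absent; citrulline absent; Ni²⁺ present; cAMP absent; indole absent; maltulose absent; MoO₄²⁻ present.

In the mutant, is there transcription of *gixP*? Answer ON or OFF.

ON

Indole is absent, so QilX is inactive.
QilW is constitutively active in this strain.
MoO₄²⁻ is present, so DovU is inactive.
With repressor QilW bound, *nolP* is not transcribed.
So NolP is not produced.
cAMP is absent, so NolV is inactive.
With no repressor bound, *oxaL* is transcribed.
So OxaL is produced and active.
With repressor OxaL bound, *yilB* is not transcribed.
So YilB is not produced.
With no repressor bound, *irpX* is transcribed.
So IrpX is produced and active.
Citrulline is absent, so LomT is inactive.
Ni²⁺ is present, so NerK is inactive.
With no repressor bound, *vorZ* is transcribed.
So VorZ is produced and active.
PurB is produced constitutively and is active.
With repressor VorZ bound, *nolD* is not transcribed.
So NolD is not produced.
No repressor is bound and IrpX is active, so *gixP* is transcribed.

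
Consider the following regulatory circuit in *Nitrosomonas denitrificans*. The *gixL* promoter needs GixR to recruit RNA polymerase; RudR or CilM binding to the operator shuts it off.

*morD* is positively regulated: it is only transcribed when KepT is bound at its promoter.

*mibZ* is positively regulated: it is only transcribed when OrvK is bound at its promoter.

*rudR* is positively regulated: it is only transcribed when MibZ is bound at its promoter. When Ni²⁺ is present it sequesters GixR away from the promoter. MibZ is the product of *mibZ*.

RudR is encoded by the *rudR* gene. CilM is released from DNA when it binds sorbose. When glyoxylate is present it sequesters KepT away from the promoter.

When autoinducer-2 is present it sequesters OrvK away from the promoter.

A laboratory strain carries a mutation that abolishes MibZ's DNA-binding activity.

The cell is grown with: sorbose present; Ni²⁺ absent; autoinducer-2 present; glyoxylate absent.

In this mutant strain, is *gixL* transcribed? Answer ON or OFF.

ON

MibZ is non-functional in this strain, so it has no effect.
Required activator MibZ is absent, so *rudR* is not transcribed.
So RudR is not produced.
Sorbose is present, so CilM is inactive.
Ni²⁺ is absent, so GixR is active.
No repressor is bound and GixR is active, so *gixL* is transcribed.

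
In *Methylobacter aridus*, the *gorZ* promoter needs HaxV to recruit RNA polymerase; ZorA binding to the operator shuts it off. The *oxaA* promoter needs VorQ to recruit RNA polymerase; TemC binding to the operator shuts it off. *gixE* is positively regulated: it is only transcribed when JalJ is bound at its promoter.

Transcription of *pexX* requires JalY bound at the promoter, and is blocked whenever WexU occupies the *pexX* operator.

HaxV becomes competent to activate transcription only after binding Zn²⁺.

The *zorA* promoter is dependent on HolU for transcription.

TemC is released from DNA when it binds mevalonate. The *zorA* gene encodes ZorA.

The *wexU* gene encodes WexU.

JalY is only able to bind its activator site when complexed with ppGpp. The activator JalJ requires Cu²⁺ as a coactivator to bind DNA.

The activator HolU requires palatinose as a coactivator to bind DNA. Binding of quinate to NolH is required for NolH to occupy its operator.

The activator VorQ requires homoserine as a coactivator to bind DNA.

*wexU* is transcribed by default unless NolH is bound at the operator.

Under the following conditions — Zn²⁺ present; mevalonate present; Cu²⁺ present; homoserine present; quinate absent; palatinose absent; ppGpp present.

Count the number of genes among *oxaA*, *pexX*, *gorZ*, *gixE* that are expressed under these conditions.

3

Homoserine is present, so VorQ is active.
Mevalonate is present, so TemC is inactive.
No repressor is bound and VorQ is active, so *oxaA* is transcribed.
→ *oxaA* is ON.
Quinate is absent, so NolH is inactive.
With no repressor bound, *wexU* is transcribed.
So WexU is produced and active.
ppGpp is present, so JalY is active.
With repressor WexU bound, *pexX* is not transcribed.
→ *pexX* is OFF.
Palatinose is absent, so HolU is inactive.
Required activator HolU is absent, so *zorA* is not transcribed.
So ZorA is not produced.
Zn²⁺ is present, so HaxV is active.
No repressor is bound and HaxV is active, so *gorZ* is transcribed.
→ *gorZ* is ON.
Cu²⁺ is present, so JalJ is active.
No repressor is bound and JalJ is active, so *gixE* is transcribed.
→ *gixE* is ON.
3 of the 4 genes are transcribed.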